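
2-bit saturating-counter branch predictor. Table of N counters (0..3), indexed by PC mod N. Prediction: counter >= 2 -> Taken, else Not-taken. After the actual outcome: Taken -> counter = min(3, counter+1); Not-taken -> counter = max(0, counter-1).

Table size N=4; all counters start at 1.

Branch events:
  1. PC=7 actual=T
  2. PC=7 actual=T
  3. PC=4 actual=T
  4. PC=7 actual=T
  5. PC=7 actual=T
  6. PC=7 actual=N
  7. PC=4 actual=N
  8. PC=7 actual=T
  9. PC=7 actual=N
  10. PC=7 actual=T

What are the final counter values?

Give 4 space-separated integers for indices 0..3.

Answer: 1 1 1 3

Derivation:
Ev 1: PC=7 idx=3 pred=N actual=T -> ctr[3]=2
Ev 2: PC=7 idx=3 pred=T actual=T -> ctr[3]=3
Ev 3: PC=4 idx=0 pred=N actual=T -> ctr[0]=2
Ev 4: PC=7 idx=3 pred=T actual=T -> ctr[3]=3
Ev 5: PC=7 idx=3 pred=T actual=T -> ctr[3]=3
Ev 6: PC=7 idx=3 pred=T actual=N -> ctr[3]=2
Ev 7: PC=4 idx=0 pred=T actual=N -> ctr[0]=1
Ev 8: PC=7 idx=3 pred=T actual=T -> ctr[3]=3
Ev 9: PC=7 idx=3 pred=T actual=N -> ctr[3]=2
Ev 10: PC=7 idx=3 pred=T actual=T -> ctr[3]=3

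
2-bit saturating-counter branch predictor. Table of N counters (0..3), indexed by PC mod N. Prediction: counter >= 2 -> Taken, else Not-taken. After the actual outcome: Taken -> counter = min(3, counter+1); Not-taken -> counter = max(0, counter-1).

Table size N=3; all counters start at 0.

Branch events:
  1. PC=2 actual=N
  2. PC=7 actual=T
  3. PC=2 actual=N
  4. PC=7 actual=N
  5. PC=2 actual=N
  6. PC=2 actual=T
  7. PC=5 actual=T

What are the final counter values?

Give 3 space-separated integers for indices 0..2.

Answer: 0 0 2

Derivation:
Ev 1: PC=2 idx=2 pred=N actual=N -> ctr[2]=0
Ev 2: PC=7 idx=1 pred=N actual=T -> ctr[1]=1
Ev 3: PC=2 idx=2 pred=N actual=N -> ctr[2]=0
Ev 4: PC=7 idx=1 pred=N actual=N -> ctr[1]=0
Ev 5: PC=2 idx=2 pred=N actual=N -> ctr[2]=0
Ev 6: PC=2 idx=2 pred=N actual=T -> ctr[2]=1
Ev 7: PC=5 idx=2 pred=N actual=T -> ctr[2]=2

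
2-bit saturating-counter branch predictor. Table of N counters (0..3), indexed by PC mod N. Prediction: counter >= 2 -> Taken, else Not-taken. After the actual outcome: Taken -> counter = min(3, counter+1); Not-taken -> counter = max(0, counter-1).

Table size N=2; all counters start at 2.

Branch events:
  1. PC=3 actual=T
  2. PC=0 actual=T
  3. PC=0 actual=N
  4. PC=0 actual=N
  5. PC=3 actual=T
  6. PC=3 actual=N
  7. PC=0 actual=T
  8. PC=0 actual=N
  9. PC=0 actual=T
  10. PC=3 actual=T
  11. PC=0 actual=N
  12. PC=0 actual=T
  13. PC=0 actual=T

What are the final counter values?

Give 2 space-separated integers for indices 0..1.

Answer: 3 3

Derivation:
Ev 1: PC=3 idx=1 pred=T actual=T -> ctr[1]=3
Ev 2: PC=0 idx=0 pred=T actual=T -> ctr[0]=3
Ev 3: PC=0 idx=0 pred=T actual=N -> ctr[0]=2
Ev 4: PC=0 idx=0 pred=T actual=N -> ctr[0]=1
Ev 5: PC=3 idx=1 pred=T actual=T -> ctr[1]=3
Ev 6: PC=3 idx=1 pred=T actual=N -> ctr[1]=2
Ev 7: PC=0 idx=0 pred=N actual=T -> ctr[0]=2
Ev 8: PC=0 idx=0 pred=T actual=N -> ctr[0]=1
Ev 9: PC=0 idx=0 pred=N actual=T -> ctr[0]=2
Ev 10: PC=3 idx=1 pred=T actual=T -> ctr[1]=3
Ev 11: PC=0 idx=0 pred=T actual=N -> ctr[0]=1
Ev 12: PC=0 idx=0 pred=N actual=T -> ctr[0]=2
Ev 13: PC=0 idx=0 pred=T actual=T -> ctr[0]=3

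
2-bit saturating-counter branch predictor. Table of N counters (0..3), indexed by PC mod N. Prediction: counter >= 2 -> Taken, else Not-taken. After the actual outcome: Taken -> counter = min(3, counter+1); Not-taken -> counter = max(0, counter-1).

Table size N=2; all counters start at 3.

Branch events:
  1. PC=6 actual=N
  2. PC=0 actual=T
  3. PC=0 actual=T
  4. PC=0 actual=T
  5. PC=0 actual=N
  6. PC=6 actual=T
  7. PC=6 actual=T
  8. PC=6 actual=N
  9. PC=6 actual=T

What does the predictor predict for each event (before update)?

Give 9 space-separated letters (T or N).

Ev 1: PC=6 idx=0 pred=T actual=N -> ctr[0]=2
Ev 2: PC=0 idx=0 pred=T actual=T -> ctr[0]=3
Ev 3: PC=0 idx=0 pred=T actual=T -> ctr[0]=3
Ev 4: PC=0 idx=0 pred=T actual=T -> ctr[0]=3
Ev 5: PC=0 idx=0 pred=T actual=N -> ctr[0]=2
Ev 6: PC=6 idx=0 pred=T actual=T -> ctr[0]=3
Ev 7: PC=6 idx=0 pred=T actual=T -> ctr[0]=3
Ev 8: PC=6 idx=0 pred=T actual=N -> ctr[0]=2
Ev 9: PC=6 idx=0 pred=T actual=T -> ctr[0]=3

Answer: T T T T T T T T T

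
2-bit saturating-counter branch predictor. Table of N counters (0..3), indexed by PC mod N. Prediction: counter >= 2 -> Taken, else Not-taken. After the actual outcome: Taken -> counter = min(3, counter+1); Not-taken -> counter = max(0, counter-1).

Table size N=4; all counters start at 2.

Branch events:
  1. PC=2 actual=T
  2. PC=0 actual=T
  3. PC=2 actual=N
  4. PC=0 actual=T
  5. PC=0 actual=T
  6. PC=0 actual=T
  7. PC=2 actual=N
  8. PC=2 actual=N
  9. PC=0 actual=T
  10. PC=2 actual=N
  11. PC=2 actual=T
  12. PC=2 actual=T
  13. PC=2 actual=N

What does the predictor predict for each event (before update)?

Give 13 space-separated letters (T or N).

Answer: T T T T T T T N T N N N T

Derivation:
Ev 1: PC=2 idx=2 pred=T actual=T -> ctr[2]=3
Ev 2: PC=0 idx=0 pred=T actual=T -> ctr[0]=3
Ev 3: PC=2 idx=2 pred=T actual=N -> ctr[2]=2
Ev 4: PC=0 idx=0 pred=T actual=T -> ctr[0]=3
Ev 5: PC=0 idx=0 pred=T actual=T -> ctr[0]=3
Ev 6: PC=0 idx=0 pred=T actual=T -> ctr[0]=3
Ev 7: PC=2 idx=2 pred=T actual=N -> ctr[2]=1
Ev 8: PC=2 idx=2 pred=N actual=N -> ctr[2]=0
Ev 9: PC=0 idx=0 pred=T actual=T -> ctr[0]=3
Ev 10: PC=2 idx=2 pred=N actual=N -> ctr[2]=0
Ev 11: PC=2 idx=2 pred=N actual=T -> ctr[2]=1
Ev 12: PC=2 idx=2 pred=N actual=T -> ctr[2]=2
Ev 13: PC=2 idx=2 pred=T actual=N -> ctr[2]=1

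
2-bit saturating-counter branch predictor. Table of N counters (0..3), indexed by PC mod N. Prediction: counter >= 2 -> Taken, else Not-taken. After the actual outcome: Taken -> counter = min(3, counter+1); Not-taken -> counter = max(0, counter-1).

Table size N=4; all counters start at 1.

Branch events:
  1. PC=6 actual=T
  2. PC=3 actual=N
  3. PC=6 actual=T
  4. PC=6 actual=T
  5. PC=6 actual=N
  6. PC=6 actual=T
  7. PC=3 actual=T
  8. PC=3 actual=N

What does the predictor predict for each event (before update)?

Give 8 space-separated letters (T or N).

Answer: N N T T T T N N

Derivation:
Ev 1: PC=6 idx=2 pred=N actual=T -> ctr[2]=2
Ev 2: PC=3 idx=3 pred=N actual=N -> ctr[3]=0
Ev 3: PC=6 idx=2 pred=T actual=T -> ctr[2]=3
Ev 4: PC=6 idx=2 pred=T actual=T -> ctr[2]=3
Ev 5: PC=6 idx=2 pred=T actual=N -> ctr[2]=2
Ev 6: PC=6 idx=2 pred=T actual=T -> ctr[2]=3
Ev 7: PC=3 idx=3 pred=N actual=T -> ctr[3]=1
Ev 8: PC=3 idx=3 pred=N actual=N -> ctr[3]=0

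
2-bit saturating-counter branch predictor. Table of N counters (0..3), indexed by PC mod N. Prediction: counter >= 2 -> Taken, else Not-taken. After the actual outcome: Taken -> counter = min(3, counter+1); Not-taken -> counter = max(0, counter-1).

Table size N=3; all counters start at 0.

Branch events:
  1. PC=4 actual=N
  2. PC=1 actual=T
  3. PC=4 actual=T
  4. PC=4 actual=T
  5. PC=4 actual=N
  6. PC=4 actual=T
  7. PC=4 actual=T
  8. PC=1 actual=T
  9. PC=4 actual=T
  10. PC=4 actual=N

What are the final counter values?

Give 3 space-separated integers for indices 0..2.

Answer: 0 2 0

Derivation:
Ev 1: PC=4 idx=1 pred=N actual=N -> ctr[1]=0
Ev 2: PC=1 idx=1 pred=N actual=T -> ctr[1]=1
Ev 3: PC=4 idx=1 pred=N actual=T -> ctr[1]=2
Ev 4: PC=4 idx=1 pred=T actual=T -> ctr[1]=3
Ev 5: PC=4 idx=1 pred=T actual=N -> ctr[1]=2
Ev 6: PC=4 idx=1 pred=T actual=T -> ctr[1]=3
Ev 7: PC=4 idx=1 pred=T actual=T -> ctr[1]=3
Ev 8: PC=1 idx=1 pred=T actual=T -> ctr[1]=3
Ev 9: PC=4 idx=1 pred=T actual=T -> ctr[1]=3
Ev 10: PC=4 idx=1 pred=T actual=N -> ctr[1]=2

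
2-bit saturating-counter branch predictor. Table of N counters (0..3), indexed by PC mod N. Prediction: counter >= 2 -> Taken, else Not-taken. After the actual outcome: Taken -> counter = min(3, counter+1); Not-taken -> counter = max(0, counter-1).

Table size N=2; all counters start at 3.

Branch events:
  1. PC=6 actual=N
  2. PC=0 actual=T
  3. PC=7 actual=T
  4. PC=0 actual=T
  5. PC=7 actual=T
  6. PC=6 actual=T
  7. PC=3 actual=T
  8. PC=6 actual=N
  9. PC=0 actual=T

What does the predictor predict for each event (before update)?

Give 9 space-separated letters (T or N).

Answer: T T T T T T T T T

Derivation:
Ev 1: PC=6 idx=0 pred=T actual=N -> ctr[0]=2
Ev 2: PC=0 idx=0 pred=T actual=T -> ctr[0]=3
Ev 3: PC=7 idx=1 pred=T actual=T -> ctr[1]=3
Ev 4: PC=0 idx=0 pred=T actual=T -> ctr[0]=3
Ev 5: PC=7 idx=1 pred=T actual=T -> ctr[1]=3
Ev 6: PC=6 idx=0 pred=T actual=T -> ctr[0]=3
Ev 7: PC=3 idx=1 pred=T actual=T -> ctr[1]=3
Ev 8: PC=6 idx=0 pred=T actual=N -> ctr[0]=2
Ev 9: PC=0 idx=0 pred=T actual=T -> ctr[0]=3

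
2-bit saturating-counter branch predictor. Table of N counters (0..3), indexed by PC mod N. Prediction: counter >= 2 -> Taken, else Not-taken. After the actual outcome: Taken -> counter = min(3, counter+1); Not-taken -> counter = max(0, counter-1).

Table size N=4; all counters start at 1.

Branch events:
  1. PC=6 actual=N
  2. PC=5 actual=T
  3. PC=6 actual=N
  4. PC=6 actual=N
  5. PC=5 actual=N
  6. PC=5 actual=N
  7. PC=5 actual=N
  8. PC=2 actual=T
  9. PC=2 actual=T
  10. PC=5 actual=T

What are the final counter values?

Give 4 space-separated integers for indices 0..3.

Answer: 1 1 2 1

Derivation:
Ev 1: PC=6 idx=2 pred=N actual=N -> ctr[2]=0
Ev 2: PC=5 idx=1 pred=N actual=T -> ctr[1]=2
Ev 3: PC=6 idx=2 pred=N actual=N -> ctr[2]=0
Ev 4: PC=6 idx=2 pred=N actual=N -> ctr[2]=0
Ev 5: PC=5 idx=1 pred=T actual=N -> ctr[1]=1
Ev 6: PC=5 idx=1 pred=N actual=N -> ctr[1]=0
Ev 7: PC=5 idx=1 pred=N actual=N -> ctr[1]=0
Ev 8: PC=2 idx=2 pred=N actual=T -> ctr[2]=1
Ev 9: PC=2 idx=2 pred=N actual=T -> ctr[2]=2
Ev 10: PC=5 idx=1 pred=N actual=T -> ctr[1]=1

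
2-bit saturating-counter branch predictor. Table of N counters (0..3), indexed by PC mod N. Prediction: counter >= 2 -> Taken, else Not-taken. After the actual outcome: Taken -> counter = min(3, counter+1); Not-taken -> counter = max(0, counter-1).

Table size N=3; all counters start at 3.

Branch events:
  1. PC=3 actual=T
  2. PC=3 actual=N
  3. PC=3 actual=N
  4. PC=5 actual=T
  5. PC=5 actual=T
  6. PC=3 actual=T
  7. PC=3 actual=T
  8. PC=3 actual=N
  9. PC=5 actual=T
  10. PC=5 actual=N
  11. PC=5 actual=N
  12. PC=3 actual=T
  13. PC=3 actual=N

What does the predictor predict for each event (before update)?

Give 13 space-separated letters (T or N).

Ev 1: PC=3 idx=0 pred=T actual=T -> ctr[0]=3
Ev 2: PC=3 idx=0 pred=T actual=N -> ctr[0]=2
Ev 3: PC=3 idx=0 pred=T actual=N -> ctr[0]=1
Ev 4: PC=5 idx=2 pred=T actual=T -> ctr[2]=3
Ev 5: PC=5 idx=2 pred=T actual=T -> ctr[2]=3
Ev 6: PC=3 idx=0 pred=N actual=T -> ctr[0]=2
Ev 7: PC=3 idx=0 pred=T actual=T -> ctr[0]=3
Ev 8: PC=3 idx=0 pred=T actual=N -> ctr[0]=2
Ev 9: PC=5 idx=2 pred=T actual=T -> ctr[2]=3
Ev 10: PC=5 idx=2 pred=T actual=N -> ctr[2]=2
Ev 11: PC=5 idx=2 pred=T actual=N -> ctr[2]=1
Ev 12: PC=3 idx=0 pred=T actual=T -> ctr[0]=3
Ev 13: PC=3 idx=0 pred=T actual=N -> ctr[0]=2

Answer: T T T T T N T T T T T T T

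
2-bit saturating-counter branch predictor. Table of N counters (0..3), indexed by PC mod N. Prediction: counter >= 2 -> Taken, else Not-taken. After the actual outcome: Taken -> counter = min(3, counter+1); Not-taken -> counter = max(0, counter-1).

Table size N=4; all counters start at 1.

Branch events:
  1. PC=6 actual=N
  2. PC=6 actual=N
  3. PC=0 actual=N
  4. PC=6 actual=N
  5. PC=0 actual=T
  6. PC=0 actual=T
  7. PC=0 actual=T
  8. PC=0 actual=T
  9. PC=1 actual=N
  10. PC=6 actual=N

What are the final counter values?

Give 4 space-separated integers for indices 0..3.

Answer: 3 0 0 1

Derivation:
Ev 1: PC=6 idx=2 pred=N actual=N -> ctr[2]=0
Ev 2: PC=6 idx=2 pred=N actual=N -> ctr[2]=0
Ev 3: PC=0 idx=0 pred=N actual=N -> ctr[0]=0
Ev 4: PC=6 idx=2 pred=N actual=N -> ctr[2]=0
Ev 5: PC=0 idx=0 pred=N actual=T -> ctr[0]=1
Ev 6: PC=0 idx=0 pred=N actual=T -> ctr[0]=2
Ev 7: PC=0 idx=0 pred=T actual=T -> ctr[0]=3
Ev 8: PC=0 idx=0 pred=T actual=T -> ctr[0]=3
Ev 9: PC=1 idx=1 pred=N actual=N -> ctr[1]=0
Ev 10: PC=6 idx=2 pred=N actual=N -> ctr[2]=0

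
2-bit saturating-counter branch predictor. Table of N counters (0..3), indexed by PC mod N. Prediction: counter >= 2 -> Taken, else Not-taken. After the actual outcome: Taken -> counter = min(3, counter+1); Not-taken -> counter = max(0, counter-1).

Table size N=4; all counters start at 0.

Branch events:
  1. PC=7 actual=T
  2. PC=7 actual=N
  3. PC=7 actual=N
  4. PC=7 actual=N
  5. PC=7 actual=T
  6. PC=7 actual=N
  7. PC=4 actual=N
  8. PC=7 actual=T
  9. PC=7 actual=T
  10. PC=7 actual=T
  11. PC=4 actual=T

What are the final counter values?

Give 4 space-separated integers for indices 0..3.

Ev 1: PC=7 idx=3 pred=N actual=T -> ctr[3]=1
Ev 2: PC=7 idx=3 pred=N actual=N -> ctr[3]=0
Ev 3: PC=7 idx=3 pred=N actual=N -> ctr[3]=0
Ev 4: PC=7 idx=3 pred=N actual=N -> ctr[3]=0
Ev 5: PC=7 idx=3 pred=N actual=T -> ctr[3]=1
Ev 6: PC=7 idx=3 pred=N actual=N -> ctr[3]=0
Ev 7: PC=4 idx=0 pred=N actual=N -> ctr[0]=0
Ev 8: PC=7 idx=3 pred=N actual=T -> ctr[3]=1
Ev 9: PC=7 idx=3 pred=N actual=T -> ctr[3]=2
Ev 10: PC=7 idx=3 pred=T actual=T -> ctr[3]=3
Ev 11: PC=4 idx=0 pred=N actual=T -> ctr[0]=1

Answer: 1 0 0 3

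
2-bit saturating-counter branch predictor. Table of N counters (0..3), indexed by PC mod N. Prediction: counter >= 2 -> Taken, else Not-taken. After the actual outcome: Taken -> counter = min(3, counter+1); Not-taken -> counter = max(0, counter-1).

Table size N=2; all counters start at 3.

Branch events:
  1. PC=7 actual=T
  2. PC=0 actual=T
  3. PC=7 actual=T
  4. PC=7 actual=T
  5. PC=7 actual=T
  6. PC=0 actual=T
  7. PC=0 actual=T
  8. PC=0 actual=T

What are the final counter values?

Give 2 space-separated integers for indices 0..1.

Answer: 3 3

Derivation:
Ev 1: PC=7 idx=1 pred=T actual=T -> ctr[1]=3
Ev 2: PC=0 idx=0 pred=T actual=T -> ctr[0]=3
Ev 3: PC=7 idx=1 pred=T actual=T -> ctr[1]=3
Ev 4: PC=7 idx=1 pred=T actual=T -> ctr[1]=3
Ev 5: PC=7 idx=1 pred=T actual=T -> ctr[1]=3
Ev 6: PC=0 idx=0 pred=T actual=T -> ctr[0]=3
Ev 7: PC=0 idx=0 pred=T actual=T -> ctr[0]=3
Ev 8: PC=0 idx=0 pred=T actual=T -> ctr[0]=3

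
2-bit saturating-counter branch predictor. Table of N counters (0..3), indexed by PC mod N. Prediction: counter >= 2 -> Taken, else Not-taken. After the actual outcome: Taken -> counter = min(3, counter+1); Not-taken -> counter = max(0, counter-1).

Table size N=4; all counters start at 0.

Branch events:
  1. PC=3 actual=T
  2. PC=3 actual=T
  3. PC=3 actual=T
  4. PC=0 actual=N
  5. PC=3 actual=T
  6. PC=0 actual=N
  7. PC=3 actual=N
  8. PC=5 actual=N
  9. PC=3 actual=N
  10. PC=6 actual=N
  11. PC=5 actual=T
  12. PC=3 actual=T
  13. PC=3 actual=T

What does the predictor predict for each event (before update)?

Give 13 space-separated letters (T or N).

Answer: N N T N T N T N T N N N T

Derivation:
Ev 1: PC=3 idx=3 pred=N actual=T -> ctr[3]=1
Ev 2: PC=3 idx=3 pred=N actual=T -> ctr[3]=2
Ev 3: PC=3 idx=3 pred=T actual=T -> ctr[3]=3
Ev 4: PC=0 idx=0 pred=N actual=N -> ctr[0]=0
Ev 5: PC=3 idx=3 pred=T actual=T -> ctr[3]=3
Ev 6: PC=0 idx=0 pred=N actual=N -> ctr[0]=0
Ev 7: PC=3 idx=3 pred=T actual=N -> ctr[3]=2
Ev 8: PC=5 idx=1 pred=N actual=N -> ctr[1]=0
Ev 9: PC=3 idx=3 pred=T actual=N -> ctr[3]=1
Ev 10: PC=6 idx=2 pred=N actual=N -> ctr[2]=0
Ev 11: PC=5 idx=1 pred=N actual=T -> ctr[1]=1
Ev 12: PC=3 idx=3 pred=N actual=T -> ctr[3]=2
Ev 13: PC=3 idx=3 pred=T actual=T -> ctr[3]=3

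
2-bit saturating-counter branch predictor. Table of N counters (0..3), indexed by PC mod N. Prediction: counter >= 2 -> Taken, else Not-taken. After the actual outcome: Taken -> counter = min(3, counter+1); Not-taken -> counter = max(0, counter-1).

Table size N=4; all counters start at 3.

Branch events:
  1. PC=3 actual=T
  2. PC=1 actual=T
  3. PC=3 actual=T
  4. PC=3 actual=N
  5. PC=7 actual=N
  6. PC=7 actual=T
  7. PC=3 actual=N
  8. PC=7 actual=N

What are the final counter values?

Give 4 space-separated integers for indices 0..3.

Ev 1: PC=3 idx=3 pred=T actual=T -> ctr[3]=3
Ev 2: PC=1 idx=1 pred=T actual=T -> ctr[1]=3
Ev 3: PC=3 idx=3 pred=T actual=T -> ctr[3]=3
Ev 4: PC=3 idx=3 pred=T actual=N -> ctr[3]=2
Ev 5: PC=7 idx=3 pred=T actual=N -> ctr[3]=1
Ev 6: PC=7 idx=3 pred=N actual=T -> ctr[3]=2
Ev 7: PC=3 idx=3 pred=T actual=N -> ctr[3]=1
Ev 8: PC=7 idx=3 pred=N actual=N -> ctr[3]=0

Answer: 3 3 3 0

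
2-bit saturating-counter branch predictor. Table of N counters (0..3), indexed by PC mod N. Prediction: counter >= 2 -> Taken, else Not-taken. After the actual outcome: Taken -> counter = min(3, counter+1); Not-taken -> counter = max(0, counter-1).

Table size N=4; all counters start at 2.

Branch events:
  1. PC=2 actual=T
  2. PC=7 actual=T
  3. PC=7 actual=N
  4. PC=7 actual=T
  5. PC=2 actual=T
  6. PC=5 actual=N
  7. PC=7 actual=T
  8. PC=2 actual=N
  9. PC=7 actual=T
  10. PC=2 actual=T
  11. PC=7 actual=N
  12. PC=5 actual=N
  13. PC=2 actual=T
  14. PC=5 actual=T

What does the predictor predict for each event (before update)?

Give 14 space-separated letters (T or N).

Ev 1: PC=2 idx=2 pred=T actual=T -> ctr[2]=3
Ev 2: PC=7 idx=3 pred=T actual=T -> ctr[3]=3
Ev 3: PC=7 idx=3 pred=T actual=N -> ctr[3]=2
Ev 4: PC=7 idx=3 pred=T actual=T -> ctr[3]=3
Ev 5: PC=2 idx=2 pred=T actual=T -> ctr[2]=3
Ev 6: PC=5 idx=1 pred=T actual=N -> ctr[1]=1
Ev 7: PC=7 idx=3 pred=T actual=T -> ctr[3]=3
Ev 8: PC=2 idx=2 pred=T actual=N -> ctr[2]=2
Ev 9: PC=7 idx=3 pred=T actual=T -> ctr[3]=3
Ev 10: PC=2 idx=2 pred=T actual=T -> ctr[2]=3
Ev 11: PC=7 idx=3 pred=T actual=N -> ctr[3]=2
Ev 12: PC=5 idx=1 pred=N actual=N -> ctr[1]=0
Ev 13: PC=2 idx=2 pred=T actual=T -> ctr[2]=3
Ev 14: PC=5 idx=1 pred=N actual=T -> ctr[1]=1

Answer: T T T T T T T T T T T N T N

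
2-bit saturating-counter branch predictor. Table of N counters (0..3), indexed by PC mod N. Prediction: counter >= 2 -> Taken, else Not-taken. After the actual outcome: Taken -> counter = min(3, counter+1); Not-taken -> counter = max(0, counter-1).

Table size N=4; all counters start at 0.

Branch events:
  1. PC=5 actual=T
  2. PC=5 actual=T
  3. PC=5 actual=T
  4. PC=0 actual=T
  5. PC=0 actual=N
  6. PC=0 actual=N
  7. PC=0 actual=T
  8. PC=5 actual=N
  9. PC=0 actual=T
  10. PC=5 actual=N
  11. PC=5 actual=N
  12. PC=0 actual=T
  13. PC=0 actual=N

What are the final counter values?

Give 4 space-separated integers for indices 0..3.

Ev 1: PC=5 idx=1 pred=N actual=T -> ctr[1]=1
Ev 2: PC=5 idx=1 pred=N actual=T -> ctr[1]=2
Ev 3: PC=5 idx=1 pred=T actual=T -> ctr[1]=3
Ev 4: PC=0 idx=0 pred=N actual=T -> ctr[0]=1
Ev 5: PC=0 idx=0 pred=N actual=N -> ctr[0]=0
Ev 6: PC=0 idx=0 pred=N actual=N -> ctr[0]=0
Ev 7: PC=0 idx=0 pred=N actual=T -> ctr[0]=1
Ev 8: PC=5 idx=1 pred=T actual=N -> ctr[1]=2
Ev 9: PC=0 idx=0 pred=N actual=T -> ctr[0]=2
Ev 10: PC=5 idx=1 pred=T actual=N -> ctr[1]=1
Ev 11: PC=5 idx=1 pred=N actual=N -> ctr[1]=0
Ev 12: PC=0 idx=0 pred=T actual=T -> ctr[0]=3
Ev 13: PC=0 idx=0 pred=T actual=N -> ctr[0]=2

Answer: 2 0 0 0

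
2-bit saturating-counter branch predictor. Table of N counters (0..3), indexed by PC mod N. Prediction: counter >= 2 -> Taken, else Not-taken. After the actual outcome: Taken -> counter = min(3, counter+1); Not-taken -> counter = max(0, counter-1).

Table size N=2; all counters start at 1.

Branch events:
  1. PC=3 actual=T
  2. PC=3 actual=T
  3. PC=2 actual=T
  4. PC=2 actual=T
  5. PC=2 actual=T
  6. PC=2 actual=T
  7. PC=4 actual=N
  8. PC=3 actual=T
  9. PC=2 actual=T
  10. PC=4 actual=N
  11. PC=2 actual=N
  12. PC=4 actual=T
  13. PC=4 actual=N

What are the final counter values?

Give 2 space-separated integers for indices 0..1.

Ev 1: PC=3 idx=1 pred=N actual=T -> ctr[1]=2
Ev 2: PC=3 idx=1 pred=T actual=T -> ctr[1]=3
Ev 3: PC=2 idx=0 pred=N actual=T -> ctr[0]=2
Ev 4: PC=2 idx=0 pred=T actual=T -> ctr[0]=3
Ev 5: PC=2 idx=0 pred=T actual=T -> ctr[0]=3
Ev 6: PC=2 idx=0 pred=T actual=T -> ctr[0]=3
Ev 7: PC=4 idx=0 pred=T actual=N -> ctr[0]=2
Ev 8: PC=3 idx=1 pred=T actual=T -> ctr[1]=3
Ev 9: PC=2 idx=0 pred=T actual=T -> ctr[0]=3
Ev 10: PC=4 idx=0 pred=T actual=N -> ctr[0]=2
Ev 11: PC=2 idx=0 pred=T actual=N -> ctr[0]=1
Ev 12: PC=4 idx=0 pred=N actual=T -> ctr[0]=2
Ev 13: PC=4 idx=0 pred=T actual=N -> ctr[0]=1

Answer: 1 3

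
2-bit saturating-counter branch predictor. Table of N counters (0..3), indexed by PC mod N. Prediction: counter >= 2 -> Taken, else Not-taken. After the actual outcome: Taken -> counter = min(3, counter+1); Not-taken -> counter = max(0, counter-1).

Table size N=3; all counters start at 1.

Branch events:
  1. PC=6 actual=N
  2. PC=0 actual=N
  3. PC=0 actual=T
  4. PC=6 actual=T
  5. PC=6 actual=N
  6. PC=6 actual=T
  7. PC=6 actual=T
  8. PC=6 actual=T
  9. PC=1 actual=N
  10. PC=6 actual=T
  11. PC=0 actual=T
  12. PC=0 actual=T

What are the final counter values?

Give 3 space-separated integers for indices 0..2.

Ev 1: PC=6 idx=0 pred=N actual=N -> ctr[0]=0
Ev 2: PC=0 idx=0 pred=N actual=N -> ctr[0]=0
Ev 3: PC=0 idx=0 pred=N actual=T -> ctr[0]=1
Ev 4: PC=6 idx=0 pred=N actual=T -> ctr[0]=2
Ev 5: PC=6 idx=0 pred=T actual=N -> ctr[0]=1
Ev 6: PC=6 idx=0 pred=N actual=T -> ctr[0]=2
Ev 7: PC=6 idx=0 pred=T actual=T -> ctr[0]=3
Ev 8: PC=6 idx=0 pred=T actual=T -> ctr[0]=3
Ev 9: PC=1 idx=1 pred=N actual=N -> ctr[1]=0
Ev 10: PC=6 idx=0 pred=T actual=T -> ctr[0]=3
Ev 11: PC=0 idx=0 pred=T actual=T -> ctr[0]=3
Ev 12: PC=0 idx=0 pred=T actual=T -> ctr[0]=3

Answer: 3 0 1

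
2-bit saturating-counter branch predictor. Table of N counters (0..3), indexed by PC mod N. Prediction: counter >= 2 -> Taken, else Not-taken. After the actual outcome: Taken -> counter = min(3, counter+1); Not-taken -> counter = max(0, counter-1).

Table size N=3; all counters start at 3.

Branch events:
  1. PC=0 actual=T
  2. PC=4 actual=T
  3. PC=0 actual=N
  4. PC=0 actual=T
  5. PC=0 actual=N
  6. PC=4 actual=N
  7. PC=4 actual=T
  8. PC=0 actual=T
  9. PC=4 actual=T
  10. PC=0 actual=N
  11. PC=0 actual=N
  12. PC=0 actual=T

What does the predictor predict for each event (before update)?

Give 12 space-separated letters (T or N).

Answer: T T T T T T T T T T T N

Derivation:
Ev 1: PC=0 idx=0 pred=T actual=T -> ctr[0]=3
Ev 2: PC=4 idx=1 pred=T actual=T -> ctr[1]=3
Ev 3: PC=0 idx=0 pred=T actual=N -> ctr[0]=2
Ev 4: PC=0 idx=0 pred=T actual=T -> ctr[0]=3
Ev 5: PC=0 idx=0 pred=T actual=N -> ctr[0]=2
Ev 6: PC=4 idx=1 pred=T actual=N -> ctr[1]=2
Ev 7: PC=4 idx=1 pred=T actual=T -> ctr[1]=3
Ev 8: PC=0 idx=0 pred=T actual=T -> ctr[0]=3
Ev 9: PC=4 idx=1 pred=T actual=T -> ctr[1]=3
Ev 10: PC=0 idx=0 pred=T actual=N -> ctr[0]=2
Ev 11: PC=0 idx=0 pred=T actual=N -> ctr[0]=1
Ev 12: PC=0 idx=0 pred=N actual=T -> ctr[0]=2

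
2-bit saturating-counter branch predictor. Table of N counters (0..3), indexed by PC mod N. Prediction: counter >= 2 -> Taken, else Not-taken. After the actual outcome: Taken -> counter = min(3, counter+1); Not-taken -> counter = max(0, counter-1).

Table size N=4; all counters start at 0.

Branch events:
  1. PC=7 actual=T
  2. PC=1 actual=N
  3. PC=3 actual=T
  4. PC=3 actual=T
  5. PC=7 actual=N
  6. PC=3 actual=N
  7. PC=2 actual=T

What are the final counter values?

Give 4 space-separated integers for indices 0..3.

Answer: 0 0 1 1

Derivation:
Ev 1: PC=7 idx=3 pred=N actual=T -> ctr[3]=1
Ev 2: PC=1 idx=1 pred=N actual=N -> ctr[1]=0
Ev 3: PC=3 idx=3 pred=N actual=T -> ctr[3]=2
Ev 4: PC=3 idx=3 pred=T actual=T -> ctr[3]=3
Ev 5: PC=7 idx=3 pred=T actual=N -> ctr[3]=2
Ev 6: PC=3 idx=3 pred=T actual=N -> ctr[3]=1
Ev 7: PC=2 idx=2 pred=N actual=T -> ctr[2]=1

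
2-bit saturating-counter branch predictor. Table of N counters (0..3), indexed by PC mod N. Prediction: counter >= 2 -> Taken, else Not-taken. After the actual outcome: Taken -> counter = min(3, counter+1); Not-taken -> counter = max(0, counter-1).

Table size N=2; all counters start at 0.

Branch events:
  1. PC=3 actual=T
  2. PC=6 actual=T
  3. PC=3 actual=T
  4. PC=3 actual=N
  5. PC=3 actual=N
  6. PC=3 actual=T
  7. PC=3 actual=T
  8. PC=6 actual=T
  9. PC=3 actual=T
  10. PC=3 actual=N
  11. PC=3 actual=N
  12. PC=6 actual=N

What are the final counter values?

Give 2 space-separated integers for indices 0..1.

Ev 1: PC=3 idx=1 pred=N actual=T -> ctr[1]=1
Ev 2: PC=6 idx=0 pred=N actual=T -> ctr[0]=1
Ev 3: PC=3 idx=1 pred=N actual=T -> ctr[1]=2
Ev 4: PC=3 idx=1 pred=T actual=N -> ctr[1]=1
Ev 5: PC=3 idx=1 pred=N actual=N -> ctr[1]=0
Ev 6: PC=3 idx=1 pred=N actual=T -> ctr[1]=1
Ev 7: PC=3 idx=1 pred=N actual=T -> ctr[1]=2
Ev 8: PC=6 idx=0 pred=N actual=T -> ctr[0]=2
Ev 9: PC=3 idx=1 pred=T actual=T -> ctr[1]=3
Ev 10: PC=3 idx=1 pred=T actual=N -> ctr[1]=2
Ev 11: PC=3 idx=1 pred=T actual=N -> ctr[1]=1
Ev 12: PC=6 idx=0 pred=T actual=N -> ctr[0]=1

Answer: 1 1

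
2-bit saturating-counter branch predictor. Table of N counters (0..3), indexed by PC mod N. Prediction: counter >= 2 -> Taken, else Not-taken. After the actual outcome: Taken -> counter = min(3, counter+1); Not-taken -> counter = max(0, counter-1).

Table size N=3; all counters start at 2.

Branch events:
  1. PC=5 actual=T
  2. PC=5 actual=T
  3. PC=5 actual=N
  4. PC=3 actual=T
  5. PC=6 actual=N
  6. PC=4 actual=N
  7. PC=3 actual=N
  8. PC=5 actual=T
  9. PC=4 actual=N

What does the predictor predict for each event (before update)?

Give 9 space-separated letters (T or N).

Ev 1: PC=5 idx=2 pred=T actual=T -> ctr[2]=3
Ev 2: PC=5 idx=2 pred=T actual=T -> ctr[2]=3
Ev 3: PC=5 idx=2 pred=T actual=N -> ctr[2]=2
Ev 4: PC=3 idx=0 pred=T actual=T -> ctr[0]=3
Ev 5: PC=6 idx=0 pred=T actual=N -> ctr[0]=2
Ev 6: PC=4 idx=1 pred=T actual=N -> ctr[1]=1
Ev 7: PC=3 idx=0 pred=T actual=N -> ctr[0]=1
Ev 8: PC=5 idx=2 pred=T actual=T -> ctr[2]=3
Ev 9: PC=4 idx=1 pred=N actual=N -> ctr[1]=0

Answer: T T T T T T T T N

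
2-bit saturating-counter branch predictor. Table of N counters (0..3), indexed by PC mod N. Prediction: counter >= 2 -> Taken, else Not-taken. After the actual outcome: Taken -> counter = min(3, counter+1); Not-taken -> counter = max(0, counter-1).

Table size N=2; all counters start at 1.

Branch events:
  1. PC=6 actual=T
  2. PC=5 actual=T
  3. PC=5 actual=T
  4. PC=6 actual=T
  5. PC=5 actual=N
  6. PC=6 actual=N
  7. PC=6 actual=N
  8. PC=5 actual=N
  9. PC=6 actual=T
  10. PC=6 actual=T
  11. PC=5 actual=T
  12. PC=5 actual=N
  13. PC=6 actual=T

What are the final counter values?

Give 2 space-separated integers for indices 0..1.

Ev 1: PC=6 idx=0 pred=N actual=T -> ctr[0]=2
Ev 2: PC=5 idx=1 pred=N actual=T -> ctr[1]=2
Ev 3: PC=5 idx=1 pred=T actual=T -> ctr[1]=3
Ev 4: PC=6 idx=0 pred=T actual=T -> ctr[0]=3
Ev 5: PC=5 idx=1 pred=T actual=N -> ctr[1]=2
Ev 6: PC=6 idx=0 pred=T actual=N -> ctr[0]=2
Ev 7: PC=6 idx=0 pred=T actual=N -> ctr[0]=1
Ev 8: PC=5 idx=1 pred=T actual=N -> ctr[1]=1
Ev 9: PC=6 idx=0 pred=N actual=T -> ctr[0]=2
Ev 10: PC=6 idx=0 pred=T actual=T -> ctr[0]=3
Ev 11: PC=5 idx=1 pred=N actual=T -> ctr[1]=2
Ev 12: PC=5 idx=1 pred=T actual=N -> ctr[1]=1
Ev 13: PC=6 idx=0 pred=T actual=T -> ctr[0]=3

Answer: 3 1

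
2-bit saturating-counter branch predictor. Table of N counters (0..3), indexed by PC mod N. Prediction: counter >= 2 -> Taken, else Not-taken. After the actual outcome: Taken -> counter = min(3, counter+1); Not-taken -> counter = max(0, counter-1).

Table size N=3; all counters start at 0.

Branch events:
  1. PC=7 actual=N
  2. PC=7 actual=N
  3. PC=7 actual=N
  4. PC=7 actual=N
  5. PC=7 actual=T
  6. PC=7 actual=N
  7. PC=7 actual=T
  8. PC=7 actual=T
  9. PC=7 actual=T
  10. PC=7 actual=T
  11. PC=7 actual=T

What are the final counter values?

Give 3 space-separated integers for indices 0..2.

Answer: 0 3 0

Derivation:
Ev 1: PC=7 idx=1 pred=N actual=N -> ctr[1]=0
Ev 2: PC=7 idx=1 pred=N actual=N -> ctr[1]=0
Ev 3: PC=7 idx=1 pred=N actual=N -> ctr[1]=0
Ev 4: PC=7 idx=1 pred=N actual=N -> ctr[1]=0
Ev 5: PC=7 idx=1 pred=N actual=T -> ctr[1]=1
Ev 6: PC=7 idx=1 pred=N actual=N -> ctr[1]=0
Ev 7: PC=7 idx=1 pred=N actual=T -> ctr[1]=1
Ev 8: PC=7 idx=1 pred=N actual=T -> ctr[1]=2
Ev 9: PC=7 idx=1 pred=T actual=T -> ctr[1]=3
Ev 10: PC=7 idx=1 pred=T actual=T -> ctr[1]=3
Ev 11: PC=7 idx=1 pred=T actual=T -> ctr[1]=3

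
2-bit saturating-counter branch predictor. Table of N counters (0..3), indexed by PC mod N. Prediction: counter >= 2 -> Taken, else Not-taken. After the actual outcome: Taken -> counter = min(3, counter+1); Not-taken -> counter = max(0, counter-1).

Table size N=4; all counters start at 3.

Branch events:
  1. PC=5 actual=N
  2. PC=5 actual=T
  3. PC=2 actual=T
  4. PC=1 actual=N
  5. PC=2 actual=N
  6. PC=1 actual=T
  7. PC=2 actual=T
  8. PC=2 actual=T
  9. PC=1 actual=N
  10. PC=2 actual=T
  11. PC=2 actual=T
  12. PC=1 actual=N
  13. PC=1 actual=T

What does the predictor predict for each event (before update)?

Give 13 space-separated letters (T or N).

Answer: T T T T T T T T T T T T N

Derivation:
Ev 1: PC=5 idx=1 pred=T actual=N -> ctr[1]=2
Ev 2: PC=5 idx=1 pred=T actual=T -> ctr[1]=3
Ev 3: PC=2 idx=2 pred=T actual=T -> ctr[2]=3
Ev 4: PC=1 idx=1 pred=T actual=N -> ctr[1]=2
Ev 5: PC=2 idx=2 pred=T actual=N -> ctr[2]=2
Ev 6: PC=1 idx=1 pred=T actual=T -> ctr[1]=3
Ev 7: PC=2 idx=2 pred=T actual=T -> ctr[2]=3
Ev 8: PC=2 idx=2 pred=T actual=T -> ctr[2]=3
Ev 9: PC=1 idx=1 pred=T actual=N -> ctr[1]=2
Ev 10: PC=2 idx=2 pred=T actual=T -> ctr[2]=3
Ev 11: PC=2 idx=2 pred=T actual=T -> ctr[2]=3
Ev 12: PC=1 idx=1 pred=T actual=N -> ctr[1]=1
Ev 13: PC=1 idx=1 pred=N actual=T -> ctr[1]=2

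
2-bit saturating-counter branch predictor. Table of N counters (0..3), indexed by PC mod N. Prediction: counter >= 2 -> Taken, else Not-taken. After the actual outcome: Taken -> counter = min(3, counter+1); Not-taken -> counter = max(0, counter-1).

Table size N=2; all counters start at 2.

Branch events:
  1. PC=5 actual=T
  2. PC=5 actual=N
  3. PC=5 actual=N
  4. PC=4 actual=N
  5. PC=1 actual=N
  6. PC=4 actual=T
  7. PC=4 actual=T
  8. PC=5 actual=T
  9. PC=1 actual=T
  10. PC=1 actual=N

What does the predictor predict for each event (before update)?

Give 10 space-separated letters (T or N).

Ev 1: PC=5 idx=1 pred=T actual=T -> ctr[1]=3
Ev 2: PC=5 idx=1 pred=T actual=N -> ctr[1]=2
Ev 3: PC=5 idx=1 pred=T actual=N -> ctr[1]=1
Ev 4: PC=4 idx=0 pred=T actual=N -> ctr[0]=1
Ev 5: PC=1 idx=1 pred=N actual=N -> ctr[1]=0
Ev 6: PC=4 idx=0 pred=N actual=T -> ctr[0]=2
Ev 7: PC=4 idx=0 pred=T actual=T -> ctr[0]=3
Ev 8: PC=5 idx=1 pred=N actual=T -> ctr[1]=1
Ev 9: PC=1 idx=1 pred=N actual=T -> ctr[1]=2
Ev 10: PC=1 idx=1 pred=T actual=N -> ctr[1]=1

Answer: T T T T N N T N N T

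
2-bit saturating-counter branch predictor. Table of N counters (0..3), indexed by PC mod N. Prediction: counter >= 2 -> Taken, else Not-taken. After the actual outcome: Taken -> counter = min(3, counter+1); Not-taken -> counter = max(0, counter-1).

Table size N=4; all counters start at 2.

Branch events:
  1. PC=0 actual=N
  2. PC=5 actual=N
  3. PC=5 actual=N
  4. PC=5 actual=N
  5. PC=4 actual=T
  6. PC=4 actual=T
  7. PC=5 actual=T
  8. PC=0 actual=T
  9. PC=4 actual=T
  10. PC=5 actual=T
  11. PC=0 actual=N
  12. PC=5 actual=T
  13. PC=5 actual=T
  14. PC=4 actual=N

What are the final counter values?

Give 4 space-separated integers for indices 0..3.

Answer: 1 3 2 2

Derivation:
Ev 1: PC=0 idx=0 pred=T actual=N -> ctr[0]=1
Ev 2: PC=5 idx=1 pred=T actual=N -> ctr[1]=1
Ev 3: PC=5 idx=1 pred=N actual=N -> ctr[1]=0
Ev 4: PC=5 idx=1 pred=N actual=N -> ctr[1]=0
Ev 5: PC=4 idx=0 pred=N actual=T -> ctr[0]=2
Ev 6: PC=4 idx=0 pred=T actual=T -> ctr[0]=3
Ev 7: PC=5 idx=1 pred=N actual=T -> ctr[1]=1
Ev 8: PC=0 idx=0 pred=T actual=T -> ctr[0]=3
Ev 9: PC=4 idx=0 pred=T actual=T -> ctr[0]=3
Ev 10: PC=5 idx=1 pred=N actual=T -> ctr[1]=2
Ev 11: PC=0 idx=0 pred=T actual=N -> ctr[0]=2
Ev 12: PC=5 idx=1 pred=T actual=T -> ctr[1]=3
Ev 13: PC=5 idx=1 pred=T actual=T -> ctr[1]=3
Ev 14: PC=4 idx=0 pred=T actual=N -> ctr[0]=1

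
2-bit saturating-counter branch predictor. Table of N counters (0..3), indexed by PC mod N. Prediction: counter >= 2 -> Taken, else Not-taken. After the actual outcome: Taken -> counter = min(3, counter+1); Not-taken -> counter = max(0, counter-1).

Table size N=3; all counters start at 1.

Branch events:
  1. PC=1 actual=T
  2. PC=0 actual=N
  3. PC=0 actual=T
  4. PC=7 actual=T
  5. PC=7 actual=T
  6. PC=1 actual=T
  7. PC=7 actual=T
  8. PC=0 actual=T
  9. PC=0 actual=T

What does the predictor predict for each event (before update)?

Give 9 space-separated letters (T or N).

Answer: N N N T T T T N T

Derivation:
Ev 1: PC=1 idx=1 pred=N actual=T -> ctr[1]=2
Ev 2: PC=0 idx=0 pred=N actual=N -> ctr[0]=0
Ev 3: PC=0 idx=0 pred=N actual=T -> ctr[0]=1
Ev 4: PC=7 idx=1 pred=T actual=T -> ctr[1]=3
Ev 5: PC=7 idx=1 pred=T actual=T -> ctr[1]=3
Ev 6: PC=1 idx=1 pred=T actual=T -> ctr[1]=3
Ev 7: PC=7 idx=1 pred=T actual=T -> ctr[1]=3
Ev 8: PC=0 idx=0 pred=N actual=T -> ctr[0]=2
Ev 9: PC=0 idx=0 pred=T actual=T -> ctr[0]=3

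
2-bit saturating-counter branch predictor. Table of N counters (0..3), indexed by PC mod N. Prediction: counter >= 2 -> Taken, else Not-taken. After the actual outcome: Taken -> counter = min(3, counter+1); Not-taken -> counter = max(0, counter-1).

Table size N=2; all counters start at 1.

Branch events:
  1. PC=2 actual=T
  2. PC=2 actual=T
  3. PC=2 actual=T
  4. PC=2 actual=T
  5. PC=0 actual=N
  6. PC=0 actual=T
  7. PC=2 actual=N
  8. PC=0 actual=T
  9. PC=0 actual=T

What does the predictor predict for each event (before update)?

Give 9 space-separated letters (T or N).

Ev 1: PC=2 idx=0 pred=N actual=T -> ctr[0]=2
Ev 2: PC=2 idx=0 pred=T actual=T -> ctr[0]=3
Ev 3: PC=2 idx=0 pred=T actual=T -> ctr[0]=3
Ev 4: PC=2 idx=0 pred=T actual=T -> ctr[0]=3
Ev 5: PC=0 idx=0 pred=T actual=N -> ctr[0]=2
Ev 6: PC=0 idx=0 pred=T actual=T -> ctr[0]=3
Ev 7: PC=2 idx=0 pred=T actual=N -> ctr[0]=2
Ev 8: PC=0 idx=0 pred=T actual=T -> ctr[0]=3
Ev 9: PC=0 idx=0 pred=T actual=T -> ctr[0]=3

Answer: N T T T T T T T T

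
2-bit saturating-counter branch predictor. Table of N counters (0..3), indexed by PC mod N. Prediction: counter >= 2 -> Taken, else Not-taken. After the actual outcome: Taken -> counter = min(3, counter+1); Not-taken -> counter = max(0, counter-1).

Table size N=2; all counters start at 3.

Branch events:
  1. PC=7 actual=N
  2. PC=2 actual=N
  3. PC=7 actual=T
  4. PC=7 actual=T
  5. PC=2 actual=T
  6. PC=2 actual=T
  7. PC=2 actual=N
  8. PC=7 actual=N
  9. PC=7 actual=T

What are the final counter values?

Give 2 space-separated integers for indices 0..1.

Ev 1: PC=7 idx=1 pred=T actual=N -> ctr[1]=2
Ev 2: PC=2 idx=0 pred=T actual=N -> ctr[0]=2
Ev 3: PC=7 idx=1 pred=T actual=T -> ctr[1]=3
Ev 4: PC=7 idx=1 pred=T actual=T -> ctr[1]=3
Ev 5: PC=2 idx=0 pred=T actual=T -> ctr[0]=3
Ev 6: PC=2 idx=0 pred=T actual=T -> ctr[0]=3
Ev 7: PC=2 idx=0 pred=T actual=N -> ctr[0]=2
Ev 8: PC=7 idx=1 pred=T actual=N -> ctr[1]=2
Ev 9: PC=7 idx=1 pred=T actual=T -> ctr[1]=3

Answer: 2 3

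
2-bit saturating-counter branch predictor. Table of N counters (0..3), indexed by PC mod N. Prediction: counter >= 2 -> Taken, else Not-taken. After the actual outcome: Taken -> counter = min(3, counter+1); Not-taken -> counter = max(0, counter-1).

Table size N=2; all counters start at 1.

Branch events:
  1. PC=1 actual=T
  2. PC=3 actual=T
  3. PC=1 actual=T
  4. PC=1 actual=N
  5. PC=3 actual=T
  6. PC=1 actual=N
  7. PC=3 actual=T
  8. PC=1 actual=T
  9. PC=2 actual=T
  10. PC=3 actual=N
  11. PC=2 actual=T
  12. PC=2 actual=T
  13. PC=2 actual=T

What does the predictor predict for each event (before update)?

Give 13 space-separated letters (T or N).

Answer: N T T T T T T T N T T T T

Derivation:
Ev 1: PC=1 idx=1 pred=N actual=T -> ctr[1]=2
Ev 2: PC=3 idx=1 pred=T actual=T -> ctr[1]=3
Ev 3: PC=1 idx=1 pred=T actual=T -> ctr[1]=3
Ev 4: PC=1 idx=1 pred=T actual=N -> ctr[1]=2
Ev 5: PC=3 idx=1 pred=T actual=T -> ctr[1]=3
Ev 6: PC=1 idx=1 pred=T actual=N -> ctr[1]=2
Ev 7: PC=3 idx=1 pred=T actual=T -> ctr[1]=3
Ev 8: PC=1 idx=1 pred=T actual=T -> ctr[1]=3
Ev 9: PC=2 idx=0 pred=N actual=T -> ctr[0]=2
Ev 10: PC=3 idx=1 pred=T actual=N -> ctr[1]=2
Ev 11: PC=2 idx=0 pred=T actual=T -> ctr[0]=3
Ev 12: PC=2 idx=0 pred=T actual=T -> ctr[0]=3
Ev 13: PC=2 idx=0 pred=T actual=T -> ctr[0]=3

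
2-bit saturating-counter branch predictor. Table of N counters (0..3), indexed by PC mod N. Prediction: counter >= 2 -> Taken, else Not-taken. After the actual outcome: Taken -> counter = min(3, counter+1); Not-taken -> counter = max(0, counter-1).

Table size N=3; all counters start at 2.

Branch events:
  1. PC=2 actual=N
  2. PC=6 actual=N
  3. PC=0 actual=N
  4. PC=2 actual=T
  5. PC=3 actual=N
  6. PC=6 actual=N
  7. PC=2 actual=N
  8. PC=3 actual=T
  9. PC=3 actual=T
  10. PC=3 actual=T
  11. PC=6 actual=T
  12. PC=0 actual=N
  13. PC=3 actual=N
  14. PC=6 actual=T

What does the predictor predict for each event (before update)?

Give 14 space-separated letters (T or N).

Ev 1: PC=2 idx=2 pred=T actual=N -> ctr[2]=1
Ev 2: PC=6 idx=0 pred=T actual=N -> ctr[0]=1
Ev 3: PC=0 idx=0 pred=N actual=N -> ctr[0]=0
Ev 4: PC=2 idx=2 pred=N actual=T -> ctr[2]=2
Ev 5: PC=3 idx=0 pred=N actual=N -> ctr[0]=0
Ev 6: PC=6 idx=0 pred=N actual=N -> ctr[0]=0
Ev 7: PC=2 idx=2 pred=T actual=N -> ctr[2]=1
Ev 8: PC=3 idx=0 pred=N actual=T -> ctr[0]=1
Ev 9: PC=3 idx=0 pred=N actual=T -> ctr[0]=2
Ev 10: PC=3 idx=0 pred=T actual=T -> ctr[0]=3
Ev 11: PC=6 idx=0 pred=T actual=T -> ctr[0]=3
Ev 12: PC=0 idx=0 pred=T actual=N -> ctr[0]=2
Ev 13: PC=3 idx=0 pred=T actual=N -> ctr[0]=1
Ev 14: PC=6 idx=0 pred=N actual=T -> ctr[0]=2

Answer: T T N N N N T N N T T T T N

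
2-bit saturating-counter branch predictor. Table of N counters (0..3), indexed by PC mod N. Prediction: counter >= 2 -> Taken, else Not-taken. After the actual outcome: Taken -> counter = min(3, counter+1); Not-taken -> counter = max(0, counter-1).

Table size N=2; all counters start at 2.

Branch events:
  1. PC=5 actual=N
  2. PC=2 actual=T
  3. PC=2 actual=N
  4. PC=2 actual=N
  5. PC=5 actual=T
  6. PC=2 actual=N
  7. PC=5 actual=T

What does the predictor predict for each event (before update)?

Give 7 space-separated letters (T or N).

Answer: T T T T N N T

Derivation:
Ev 1: PC=5 idx=1 pred=T actual=N -> ctr[1]=1
Ev 2: PC=2 idx=0 pred=T actual=T -> ctr[0]=3
Ev 3: PC=2 idx=0 pred=T actual=N -> ctr[0]=2
Ev 4: PC=2 idx=0 pred=T actual=N -> ctr[0]=1
Ev 5: PC=5 idx=1 pred=N actual=T -> ctr[1]=2
Ev 6: PC=2 idx=0 pred=N actual=N -> ctr[0]=0
Ev 7: PC=5 idx=1 pred=T actual=T -> ctr[1]=3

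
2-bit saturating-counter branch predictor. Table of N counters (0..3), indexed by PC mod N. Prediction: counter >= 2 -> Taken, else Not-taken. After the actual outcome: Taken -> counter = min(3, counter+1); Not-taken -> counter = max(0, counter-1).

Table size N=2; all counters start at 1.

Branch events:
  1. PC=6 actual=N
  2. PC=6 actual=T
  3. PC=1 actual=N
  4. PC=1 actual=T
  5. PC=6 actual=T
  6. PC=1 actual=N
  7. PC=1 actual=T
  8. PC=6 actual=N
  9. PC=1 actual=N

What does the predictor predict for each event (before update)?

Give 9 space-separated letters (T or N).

Answer: N N N N N N N T N

Derivation:
Ev 1: PC=6 idx=0 pred=N actual=N -> ctr[0]=0
Ev 2: PC=6 idx=0 pred=N actual=T -> ctr[0]=1
Ev 3: PC=1 idx=1 pred=N actual=N -> ctr[1]=0
Ev 4: PC=1 idx=1 pred=N actual=T -> ctr[1]=1
Ev 5: PC=6 idx=0 pred=N actual=T -> ctr[0]=2
Ev 6: PC=1 idx=1 pred=N actual=N -> ctr[1]=0
Ev 7: PC=1 idx=1 pred=N actual=T -> ctr[1]=1
Ev 8: PC=6 idx=0 pred=T actual=N -> ctr[0]=1
Ev 9: PC=1 idx=1 pred=N actual=N -> ctr[1]=0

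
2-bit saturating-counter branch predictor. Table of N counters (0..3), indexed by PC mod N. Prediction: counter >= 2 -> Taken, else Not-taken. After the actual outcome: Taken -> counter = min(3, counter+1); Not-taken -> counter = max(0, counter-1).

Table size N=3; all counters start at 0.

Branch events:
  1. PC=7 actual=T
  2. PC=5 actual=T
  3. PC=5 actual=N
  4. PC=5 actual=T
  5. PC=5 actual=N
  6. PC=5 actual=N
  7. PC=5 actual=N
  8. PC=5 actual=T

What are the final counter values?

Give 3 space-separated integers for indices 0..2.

Ev 1: PC=7 idx=1 pred=N actual=T -> ctr[1]=1
Ev 2: PC=5 idx=2 pred=N actual=T -> ctr[2]=1
Ev 3: PC=5 idx=2 pred=N actual=N -> ctr[2]=0
Ev 4: PC=5 idx=2 pred=N actual=T -> ctr[2]=1
Ev 5: PC=5 idx=2 pred=N actual=N -> ctr[2]=0
Ev 6: PC=5 idx=2 pred=N actual=N -> ctr[2]=0
Ev 7: PC=5 idx=2 pred=N actual=N -> ctr[2]=0
Ev 8: PC=5 idx=2 pred=N actual=T -> ctr[2]=1

Answer: 0 1 1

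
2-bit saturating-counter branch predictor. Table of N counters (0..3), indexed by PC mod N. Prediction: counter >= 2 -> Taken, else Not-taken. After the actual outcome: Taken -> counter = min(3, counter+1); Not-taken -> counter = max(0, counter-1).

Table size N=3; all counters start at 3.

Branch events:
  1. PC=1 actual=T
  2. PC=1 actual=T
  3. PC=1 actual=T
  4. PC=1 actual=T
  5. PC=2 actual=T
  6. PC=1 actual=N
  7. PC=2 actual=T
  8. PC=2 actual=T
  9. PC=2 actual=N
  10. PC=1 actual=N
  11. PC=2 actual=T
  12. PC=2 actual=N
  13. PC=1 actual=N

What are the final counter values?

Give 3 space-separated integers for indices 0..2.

Ev 1: PC=1 idx=1 pred=T actual=T -> ctr[1]=3
Ev 2: PC=1 idx=1 pred=T actual=T -> ctr[1]=3
Ev 3: PC=1 idx=1 pred=T actual=T -> ctr[1]=3
Ev 4: PC=1 idx=1 pred=T actual=T -> ctr[1]=3
Ev 5: PC=2 idx=2 pred=T actual=T -> ctr[2]=3
Ev 6: PC=1 idx=1 pred=T actual=N -> ctr[1]=2
Ev 7: PC=2 idx=2 pred=T actual=T -> ctr[2]=3
Ev 8: PC=2 idx=2 pred=T actual=T -> ctr[2]=3
Ev 9: PC=2 idx=2 pred=T actual=N -> ctr[2]=2
Ev 10: PC=1 idx=1 pred=T actual=N -> ctr[1]=1
Ev 11: PC=2 idx=2 pred=T actual=T -> ctr[2]=3
Ev 12: PC=2 idx=2 pred=T actual=N -> ctr[2]=2
Ev 13: PC=1 idx=1 pred=N actual=N -> ctr[1]=0

Answer: 3 0 2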